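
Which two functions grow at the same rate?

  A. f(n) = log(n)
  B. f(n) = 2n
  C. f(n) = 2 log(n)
A and C

Examining each function:
  A. log(n) is O(log n)
  B. 2n is O(n)
  C. 2 log(n) is O(log n)

Functions A and C both have the same complexity class.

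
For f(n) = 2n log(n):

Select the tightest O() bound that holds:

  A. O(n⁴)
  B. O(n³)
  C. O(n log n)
C

f(n) = 2n log(n) is O(n log n).
All listed options are valid Big-O bounds (upper bounds),
but O(n log n) is the tightest (smallest valid bound).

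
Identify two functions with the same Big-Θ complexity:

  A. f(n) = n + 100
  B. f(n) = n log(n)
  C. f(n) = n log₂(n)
B and C

Examining each function:
  A. n + 100 is O(n)
  B. n log(n) is O(n log n)
  C. n log₂(n) is O(n log n)

Functions B and C both have the same complexity class.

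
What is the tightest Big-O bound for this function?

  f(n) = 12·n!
O(n!)

The dominant term in 12·n! is 12·n!, which is Θ(n!).
Constants are absorbed, so the tightest bound is O(n!).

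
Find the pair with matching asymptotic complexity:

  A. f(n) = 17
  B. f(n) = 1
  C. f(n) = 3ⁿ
A and B

Examining each function:
  A. 17 is O(1)
  B. 1 is O(1)
  C. 3ⁿ is O(3ⁿ)

Functions A and B both have the same complexity class.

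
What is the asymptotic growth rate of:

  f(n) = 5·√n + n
Θ(n)

Order the terms by growth rate: 5·√n ≺ n.
The fastest-growing term n dominates as n → ∞; dropping its constant factor gives Θ(n).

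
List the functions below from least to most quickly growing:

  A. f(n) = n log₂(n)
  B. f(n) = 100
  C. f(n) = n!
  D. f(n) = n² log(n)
B < A < D < C

Comparing growth rates:
B = 100 is O(1)
A = n log₂(n) is O(n log n)
D = n² log(n) is O(n² log n)
C = n! is O(n!)

Therefore, the order from slowest to fastest is: B < A < D < C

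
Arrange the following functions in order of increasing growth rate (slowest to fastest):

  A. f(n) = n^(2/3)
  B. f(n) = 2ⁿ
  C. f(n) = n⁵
A < C < B

Comparing growth rates:
A = n^(2/3) is O(n^(2/3))
C = n⁵ is O(n⁵)
B = 2ⁿ is O(2ⁿ)

Therefore, the order from slowest to fastest is: A < C < B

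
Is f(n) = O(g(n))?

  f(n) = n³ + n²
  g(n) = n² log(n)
False

f(n) = n³ + n² is O(n³), and g(n) = n² log(n) is O(n² log n).
Since O(n³) grows faster than O(n² log n), f(n) = O(g(n)) is false.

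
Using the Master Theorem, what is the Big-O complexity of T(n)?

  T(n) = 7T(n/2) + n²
Θ(n^log₂(7))

Master Theorem: a = 7, b = 2, f(n) = n².
Compute the critical exponent d = log₂(7) = 2.807.
Compare f(n) = Θ(n²) against n^d:
  k = 2 < d = 2.807, so f(n) = O(n^(d-ε)) — Case 1.
  The recursion cost dominates: T(n) = Θ(n^d) = Θ(n^log₂(7)).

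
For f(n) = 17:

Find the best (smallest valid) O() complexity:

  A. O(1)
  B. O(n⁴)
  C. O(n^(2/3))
A

f(n) = 17 is O(1).
All listed options are valid Big-O bounds (upper bounds),
but O(1) is the tightest (smallest valid bound).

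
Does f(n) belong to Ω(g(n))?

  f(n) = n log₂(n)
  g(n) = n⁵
False

f(n) = n log₂(n) is O(n log n), and g(n) = n⁵ is O(n⁵).
Since O(n log n) grows slower than O(n⁵), f(n) = Ω(g(n)) is false.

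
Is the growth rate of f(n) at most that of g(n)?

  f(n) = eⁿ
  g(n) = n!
True

f(n) = eⁿ is O(eⁿ), and g(n) = n! is O(n!).
Since O(eⁿ) ⊆ O(n!) (f grows no faster than g), f(n) = O(g(n)) is true.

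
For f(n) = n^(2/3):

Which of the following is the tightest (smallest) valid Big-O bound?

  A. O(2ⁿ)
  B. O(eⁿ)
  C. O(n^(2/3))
C

f(n) = n^(2/3) is O(n^(2/3)).
All listed options are valid Big-O bounds (upper bounds),
but O(n^(2/3)) is the tightest (smallest valid bound).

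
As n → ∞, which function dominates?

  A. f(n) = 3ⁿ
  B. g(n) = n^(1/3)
A

f(n) = 3ⁿ is O(3ⁿ), while g(n) = n^(1/3) is O(n^(1/3)).
Since O(3ⁿ) grows faster than O(n^(1/3)), f(n) dominates.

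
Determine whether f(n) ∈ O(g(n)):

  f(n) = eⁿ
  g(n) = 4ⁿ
True

f(n) = eⁿ is O(eⁿ), and g(n) = 4ⁿ is O(4ⁿ).
Since O(eⁿ) ⊆ O(4ⁿ) (f grows no faster than g), f(n) = O(g(n)) is true.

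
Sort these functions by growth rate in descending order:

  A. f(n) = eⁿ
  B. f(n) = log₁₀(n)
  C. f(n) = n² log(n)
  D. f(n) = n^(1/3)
A > C > D > B

Comparing growth rates:
A = eⁿ is O(eⁿ)
C = n² log(n) is O(n² log n)
D = n^(1/3) is O(n^(1/3))
B = log₁₀(n) is O(log n)

Therefore, the order from fastest to slowest is: A > C > D > B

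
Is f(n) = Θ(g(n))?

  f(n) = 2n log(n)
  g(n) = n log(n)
True

f(n) = 2n log(n) and g(n) = n log(n) are both O(n log n).
Since they have the same asymptotic growth rate, f(n) = Θ(g(n)) is true.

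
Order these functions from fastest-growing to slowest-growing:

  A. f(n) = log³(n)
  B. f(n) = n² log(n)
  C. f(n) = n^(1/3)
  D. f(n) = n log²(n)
B > D > C > A

Comparing growth rates:
B = n² log(n) is O(n² log n)
D = n log²(n) is O(n log² n)
C = n^(1/3) is O(n^(1/3))
A = log³(n) is O(log³ n)

Therefore, the order from fastest to slowest is: B > D > C > A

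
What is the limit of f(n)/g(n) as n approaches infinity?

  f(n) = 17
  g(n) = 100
17/100

Since 17 and 100 have the same growth rate (O(1)),
the ratio converges to a constant: 17/100.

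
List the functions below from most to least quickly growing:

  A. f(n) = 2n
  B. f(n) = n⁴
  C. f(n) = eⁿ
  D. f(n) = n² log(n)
C > B > D > A

Comparing growth rates:
C = eⁿ is O(eⁿ)
B = n⁴ is O(n⁴)
D = n² log(n) is O(n² log n)
A = 2n is O(n)

Therefore, the order from fastest to slowest is: C > B > D > A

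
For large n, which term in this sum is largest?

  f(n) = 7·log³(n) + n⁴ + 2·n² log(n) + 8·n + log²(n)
n⁴

Looking at each term:
  - 7·log³(n) is O(log³ n)
  - n⁴ is O(n⁴)
  - 2·n² log(n) is O(n² log n)
  - 8·n is O(n)
  - log²(n) is O(log² n)

The term n⁴ (O(n⁴)) grows fastest and dominates all others.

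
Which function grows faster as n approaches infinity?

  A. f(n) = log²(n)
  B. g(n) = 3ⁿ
B

f(n) = log²(n) is O(log² n), while g(n) = 3ⁿ is O(3ⁿ).
Since O(3ⁿ) grows faster than O(log² n), g(n) dominates.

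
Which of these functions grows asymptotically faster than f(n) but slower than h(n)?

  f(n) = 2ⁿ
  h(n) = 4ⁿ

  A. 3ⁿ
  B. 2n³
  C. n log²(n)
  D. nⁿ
A

We need g(n) with 2ⁿ = o(g(n)) and g(n) = o(4ⁿ), i.e. O(2ⁿ) ≺ g ≺ O(4ⁿ).
Check each option:
  A. 3ⁿ — O(3ⁿ) is strictly between O(2ⁿ) and O(4ⁿ) ✓
  B. 2n³ — O(n³) does not grow strictly faster than f(n)
  C. n log²(n) — O(n log² n) does not grow strictly faster than f(n)
  D. nⁿ — O(nⁿ) does not grow strictly slower than h(n)

Only option A (3ⁿ) lies strictly between.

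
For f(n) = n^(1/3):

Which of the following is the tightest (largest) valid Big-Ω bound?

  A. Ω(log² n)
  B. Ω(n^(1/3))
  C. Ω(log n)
B

f(n) = n^(1/3) is Ω(n^(1/3)).
All listed options are valid Big-Ω bounds (lower bounds),
but Ω(n^(1/3)) is the tightest (largest valid bound).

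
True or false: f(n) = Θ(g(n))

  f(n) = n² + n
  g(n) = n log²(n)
False

f(n) = n² + n is O(n²), and g(n) = n log²(n) is O(n log² n).
Since they have different growth rates, f(n) = Θ(g(n)) is false.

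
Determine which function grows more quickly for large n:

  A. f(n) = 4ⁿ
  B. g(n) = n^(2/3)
A

f(n) = 4ⁿ is O(4ⁿ), while g(n) = n^(2/3) is O(n^(2/3)).
Since O(4ⁿ) grows faster than O(n^(2/3)), f(n) dominates.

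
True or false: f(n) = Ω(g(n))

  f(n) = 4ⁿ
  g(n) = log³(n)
True

f(n) = 4ⁿ is O(4ⁿ), and g(n) = log³(n) is O(log³ n).
Since O(4ⁿ) grows at least as fast as O(log³ n), f(n) = Ω(g(n)) is true.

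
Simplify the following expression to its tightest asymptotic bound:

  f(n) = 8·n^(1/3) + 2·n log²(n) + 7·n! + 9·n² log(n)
Θ(n!)

Order the terms by growth rate: 8·n^(1/3) ≺ 2·n log²(n) ≺ 9·n² log(n) ≺ 7·n!.
The fastest-growing term 7·n! dominates as n → ∞; dropping its constant factor gives Θ(n!).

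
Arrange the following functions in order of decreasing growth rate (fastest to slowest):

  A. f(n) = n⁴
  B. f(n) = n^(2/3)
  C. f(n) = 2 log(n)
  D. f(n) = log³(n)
A > B > D > C

Comparing growth rates:
A = n⁴ is O(n⁴)
B = n^(2/3) is O(n^(2/3))
D = log³(n) is O(log³ n)
C = 2 log(n) is O(log n)

Therefore, the order from fastest to slowest is: A > B > D > C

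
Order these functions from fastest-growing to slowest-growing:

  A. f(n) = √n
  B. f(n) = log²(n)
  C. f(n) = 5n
C > A > B

Comparing growth rates:
C = 5n is O(n)
A = √n is O(√n)
B = log²(n) is O(log² n)

Therefore, the order from fastest to slowest is: C > A > B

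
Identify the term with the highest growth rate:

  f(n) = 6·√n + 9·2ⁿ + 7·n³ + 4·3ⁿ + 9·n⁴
4·3ⁿ

Looking at each term:
  - 6·√n is O(√n)
  - 9·2ⁿ is O(2ⁿ)
  - 7·n³ is O(n³)
  - 4·3ⁿ is O(3ⁿ)
  - 9·n⁴ is O(n⁴)

The term 4·3ⁿ (O(3ⁿ)) grows fastest and dominates all others.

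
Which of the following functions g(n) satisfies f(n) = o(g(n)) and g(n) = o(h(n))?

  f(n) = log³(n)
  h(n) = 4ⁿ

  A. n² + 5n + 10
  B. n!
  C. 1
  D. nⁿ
A

We need g(n) with log³(n) = o(g(n)) and g(n) = o(4ⁿ), i.e. O(log³ n) ≺ g ≺ O(4ⁿ).
Check each option:
  A. n² + 5n + 10 — O(n²) is strictly between O(log³ n) and O(4ⁿ) ✓
  B. n! — O(n!) does not grow strictly slower than h(n)
  C. 1 — O(1) does not grow strictly faster than f(n)
  D. nⁿ — O(nⁿ) does not grow strictly slower than h(n)

Only option A (n² + 5n + 10) lies strictly between.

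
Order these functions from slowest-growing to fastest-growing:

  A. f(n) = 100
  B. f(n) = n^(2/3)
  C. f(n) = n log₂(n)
A < B < C

Comparing growth rates:
A = 100 is O(1)
B = n^(2/3) is O(n^(2/3))
C = n log₂(n) is O(n log n)

Therefore, the order from slowest to fastest is: A < B < C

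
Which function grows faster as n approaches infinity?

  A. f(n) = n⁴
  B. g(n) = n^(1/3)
A

f(n) = n⁴ is O(n⁴), while g(n) = n^(1/3) is O(n^(1/3)).
Since O(n⁴) grows faster than O(n^(1/3)), f(n) dominates.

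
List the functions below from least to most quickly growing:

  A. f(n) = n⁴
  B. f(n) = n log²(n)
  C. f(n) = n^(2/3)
C < B < A

Comparing growth rates:
C = n^(2/3) is O(n^(2/3))
B = n log²(n) is O(n log² n)
A = n⁴ is O(n⁴)

Therefore, the order from slowest to fastest is: C < B < A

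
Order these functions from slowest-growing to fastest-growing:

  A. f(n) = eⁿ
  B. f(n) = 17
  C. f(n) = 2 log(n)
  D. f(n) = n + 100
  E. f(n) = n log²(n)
B < C < D < E < A

Comparing growth rates:
B = 17 is O(1)
C = 2 log(n) is O(log n)
D = n + 100 is O(n)
E = n log²(n) is O(n log² n)
A = eⁿ is O(eⁿ)

Therefore, the order from slowest to fastest is: B < C < D < E < A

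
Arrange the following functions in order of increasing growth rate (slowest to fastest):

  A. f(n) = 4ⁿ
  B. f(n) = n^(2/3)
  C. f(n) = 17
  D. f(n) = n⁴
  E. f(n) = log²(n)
C < E < B < D < A

Comparing growth rates:
C = 17 is O(1)
E = log²(n) is O(log² n)
B = n^(2/3) is O(n^(2/3))
D = n⁴ is O(n⁴)
A = 4ⁿ is O(4ⁿ)

Therefore, the order from slowest to fastest is: C < E < B < D < A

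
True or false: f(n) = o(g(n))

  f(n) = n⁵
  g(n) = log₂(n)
False

f(n) = n⁵ is O(n⁵), and g(n) = log₂(n) is O(log n).
Since O(n⁵) grows faster than or equal to O(log n), f(n) = o(g(n)) is false.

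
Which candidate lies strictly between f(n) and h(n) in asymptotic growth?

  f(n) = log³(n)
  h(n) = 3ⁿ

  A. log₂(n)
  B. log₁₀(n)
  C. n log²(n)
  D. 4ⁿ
C

We need g(n) with log³(n) = o(g(n)) and g(n) = o(3ⁿ), i.e. O(log³ n) ≺ g ≺ O(3ⁿ).
Check each option:
  A. log₂(n) — O(log n) does not grow strictly faster than f(n)
  B. log₁₀(n) — O(log n) does not grow strictly faster than f(n)
  C. n log²(n) — O(n log² n) is strictly between O(log³ n) and O(3ⁿ) ✓
  D. 4ⁿ — O(4ⁿ) does not grow strictly slower than h(n)

Only option C (n log²(n)) lies strictly between.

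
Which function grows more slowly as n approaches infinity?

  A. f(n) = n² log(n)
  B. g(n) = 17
B

f(n) = n² log(n) is O(n² log n), while g(n) = 17 is O(1).
Since O(1) grows slower than O(n² log n), g(n) is dominated.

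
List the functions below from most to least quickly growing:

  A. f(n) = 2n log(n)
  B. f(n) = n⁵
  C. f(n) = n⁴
B > C > A

Comparing growth rates:
B = n⁵ is O(n⁵)
C = n⁴ is O(n⁴)
A = 2n log(n) is O(n log n)

Therefore, the order from fastest to slowest is: B > C > A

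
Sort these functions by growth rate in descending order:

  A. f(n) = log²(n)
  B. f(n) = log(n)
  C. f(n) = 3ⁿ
C > A > B

Comparing growth rates:
C = 3ⁿ is O(3ⁿ)
A = log²(n) is O(log² n)
B = log(n) is O(log n)

Therefore, the order from fastest to slowest is: C > A > B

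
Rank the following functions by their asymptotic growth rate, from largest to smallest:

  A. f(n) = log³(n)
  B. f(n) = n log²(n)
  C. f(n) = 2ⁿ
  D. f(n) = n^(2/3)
C > B > D > A

Comparing growth rates:
C = 2ⁿ is O(2ⁿ)
B = n log²(n) is O(n log² n)
D = n^(2/3) is O(n^(2/3))
A = log³(n) is O(log³ n)

Therefore, the order from fastest to slowest is: C > B > D > A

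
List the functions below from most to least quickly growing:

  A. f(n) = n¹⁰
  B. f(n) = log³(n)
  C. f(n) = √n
A > C > B

Comparing growth rates:
A = n¹⁰ is O(n¹⁰)
C = √n is O(√n)
B = log³(n) is O(log³ n)

Therefore, the order from fastest to slowest is: A > C > B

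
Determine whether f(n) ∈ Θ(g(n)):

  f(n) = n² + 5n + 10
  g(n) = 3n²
True

f(n) = n² + 5n + 10 and g(n) = 3n² are both O(n²).
Since they have the same asymptotic growth rate, f(n) = Θ(g(n)) is true.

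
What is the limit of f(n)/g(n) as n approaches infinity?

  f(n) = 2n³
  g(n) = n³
2

Since 2n³ and n³ have the same growth rate (O(n³)),
the ratio converges to a constant: 2.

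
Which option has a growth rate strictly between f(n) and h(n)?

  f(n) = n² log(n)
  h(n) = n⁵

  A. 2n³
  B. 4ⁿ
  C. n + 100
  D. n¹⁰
A

We need g(n) with n² log(n) = o(g(n)) and g(n) = o(n⁵), i.e. O(n² log n) ≺ g ≺ O(n⁵).
Check each option:
  A. 2n³ — O(n³) is strictly between O(n² log n) and O(n⁵) ✓
  B. 4ⁿ — O(4ⁿ) does not grow strictly slower than h(n)
  C. n + 100 — O(n) does not grow strictly faster than f(n)
  D. n¹⁰ — O(n¹⁰) does not grow strictly slower than h(n)

Only option A (2n³) lies strictly between.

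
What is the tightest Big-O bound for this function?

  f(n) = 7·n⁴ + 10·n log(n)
O(n⁴)

The dominant term in 7·n⁴ + 10·n log(n) is 7·n⁴, which is Θ(n⁴).
Lower-order terms (10·n log(n)) are asymptotically negligible.
Constants are absorbed, so the tightest bound is O(n⁴).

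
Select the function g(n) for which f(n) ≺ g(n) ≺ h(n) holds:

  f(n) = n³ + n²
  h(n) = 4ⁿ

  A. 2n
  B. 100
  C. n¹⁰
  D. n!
C

We need g(n) with n³ + n² = o(g(n)) and g(n) = o(4ⁿ), i.e. O(n³) ≺ g ≺ O(4ⁿ).
Check each option:
  A. 2n — O(n) does not grow strictly faster than f(n)
  B. 100 — O(1) does not grow strictly faster than f(n)
  C. n¹⁰ — O(n¹⁰) is strictly between O(n³) and O(4ⁿ) ✓
  D. n! — O(n!) does not grow strictly slower than h(n)

Only option C (n¹⁰) lies strictly between.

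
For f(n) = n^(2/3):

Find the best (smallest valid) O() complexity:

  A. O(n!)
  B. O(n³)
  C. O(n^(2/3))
C

f(n) = n^(2/3) is O(n^(2/3)).
All listed options are valid Big-O bounds (upper bounds),
but O(n^(2/3)) is the tightest (smallest valid bound).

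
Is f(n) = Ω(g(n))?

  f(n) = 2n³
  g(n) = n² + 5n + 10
True

f(n) = 2n³ is O(n³), and g(n) = n² + 5n + 10 is O(n²).
Since O(n³) grows at least as fast as O(n²), f(n) = Ω(g(n)) is true.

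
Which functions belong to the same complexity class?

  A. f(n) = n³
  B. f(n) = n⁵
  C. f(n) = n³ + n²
A and C

Examining each function:
  A. n³ is O(n³)
  B. n⁵ is O(n⁵)
  C. n³ + n² is O(n³)

Functions A and C both have the same complexity class.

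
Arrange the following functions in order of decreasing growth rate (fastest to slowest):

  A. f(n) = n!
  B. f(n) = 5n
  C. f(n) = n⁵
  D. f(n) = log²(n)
A > C > B > D

Comparing growth rates:
A = n! is O(n!)
C = n⁵ is O(n⁵)
B = 5n is O(n)
D = log²(n) is O(log² n)

Therefore, the order from fastest to slowest is: A > C > B > D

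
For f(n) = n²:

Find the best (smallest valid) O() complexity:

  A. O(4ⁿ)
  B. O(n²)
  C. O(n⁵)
B

f(n) = n² is O(n²).
All listed options are valid Big-O bounds (upper bounds),
but O(n²) is the tightest (smallest valid bound).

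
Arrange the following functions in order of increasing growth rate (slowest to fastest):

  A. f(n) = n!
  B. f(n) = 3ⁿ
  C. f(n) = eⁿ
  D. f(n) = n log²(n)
D < C < B < A

Comparing growth rates:
D = n log²(n) is O(n log² n)
C = eⁿ is O(eⁿ)
B = 3ⁿ is O(3ⁿ)
A = n! is O(n!)

Therefore, the order from slowest to fastest is: D < C < B < A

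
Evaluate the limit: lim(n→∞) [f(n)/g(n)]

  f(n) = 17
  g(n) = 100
17/100

Since 17 and 100 have the same growth rate (O(1)),
the ratio converges to a constant: 17/100.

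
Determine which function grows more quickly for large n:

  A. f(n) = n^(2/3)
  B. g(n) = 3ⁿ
B

f(n) = n^(2/3) is O(n^(2/3)), while g(n) = 3ⁿ is O(3ⁿ).
Since O(3ⁿ) grows faster than O(n^(2/3)), g(n) dominates.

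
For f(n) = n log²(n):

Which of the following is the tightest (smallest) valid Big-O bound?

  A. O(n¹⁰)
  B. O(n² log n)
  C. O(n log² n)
C

f(n) = n log²(n) is O(n log² n).
All listed options are valid Big-O bounds (upper bounds),
but O(n log² n) is the tightest (smallest valid bound).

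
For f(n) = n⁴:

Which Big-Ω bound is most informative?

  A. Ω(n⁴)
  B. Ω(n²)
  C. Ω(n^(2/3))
A

f(n) = n⁴ is Ω(n⁴).
All listed options are valid Big-Ω bounds (lower bounds),
but Ω(n⁴) is the tightest (largest valid bound).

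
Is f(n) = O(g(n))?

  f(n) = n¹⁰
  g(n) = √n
False

f(n) = n¹⁰ is O(n¹⁰), and g(n) = √n is O(√n).
Since O(n¹⁰) grows faster than O(√n), f(n) = O(g(n)) is false.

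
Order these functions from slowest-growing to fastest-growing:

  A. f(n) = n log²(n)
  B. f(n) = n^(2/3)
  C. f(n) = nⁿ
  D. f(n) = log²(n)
D < B < A < C

Comparing growth rates:
D = log²(n) is O(log² n)
B = n^(2/3) is O(n^(2/3))
A = n log²(n) is O(n log² n)
C = nⁿ is O(nⁿ)

Therefore, the order from slowest to fastest is: D < B < A < C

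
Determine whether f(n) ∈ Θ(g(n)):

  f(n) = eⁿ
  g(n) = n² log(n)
False

f(n) = eⁿ is O(eⁿ), and g(n) = n² log(n) is O(n² log n).
Since they have different growth rates, f(n) = Θ(g(n)) is false.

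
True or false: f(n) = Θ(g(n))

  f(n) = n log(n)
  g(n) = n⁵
False

f(n) = n log(n) is O(n log n), and g(n) = n⁵ is O(n⁵).
Since they have different growth rates, f(n) = Θ(g(n)) is false.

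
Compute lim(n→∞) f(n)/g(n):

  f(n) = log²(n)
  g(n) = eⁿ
0

Since log²(n) (O(log² n)) grows slower than eⁿ (O(eⁿ)),
the ratio f(n)/g(n) → 0 as n → ∞.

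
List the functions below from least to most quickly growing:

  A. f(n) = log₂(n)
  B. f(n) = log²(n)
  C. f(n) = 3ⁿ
A < B < C

Comparing growth rates:
A = log₂(n) is O(log n)
B = log²(n) is O(log² n)
C = 3ⁿ is O(3ⁿ)

Therefore, the order from slowest to fastest is: A < B < C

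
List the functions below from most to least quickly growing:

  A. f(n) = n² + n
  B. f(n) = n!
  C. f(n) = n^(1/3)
B > A > C

Comparing growth rates:
B = n! is O(n!)
A = n² + n is O(n²)
C = n^(1/3) is O(n^(1/3))

Therefore, the order from fastest to slowest is: B > A > C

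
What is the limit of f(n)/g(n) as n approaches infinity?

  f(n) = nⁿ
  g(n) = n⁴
∞

Since nⁿ (O(nⁿ)) grows faster than n⁴ (O(n⁴)),
the ratio f(n)/g(n) → ∞ as n → ∞.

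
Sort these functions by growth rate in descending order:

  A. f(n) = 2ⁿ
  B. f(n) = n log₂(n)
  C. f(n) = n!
C > A > B

Comparing growth rates:
C = n! is O(n!)
A = 2ⁿ is O(2ⁿ)
B = n log₂(n) is O(n log n)

Therefore, the order from fastest to slowest is: C > A > B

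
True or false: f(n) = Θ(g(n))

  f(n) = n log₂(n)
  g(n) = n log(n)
True

f(n) = n log₂(n) and g(n) = n log(n) are both O(n log n).
Since they have the same asymptotic growth rate, f(n) = Θ(g(n)) is true.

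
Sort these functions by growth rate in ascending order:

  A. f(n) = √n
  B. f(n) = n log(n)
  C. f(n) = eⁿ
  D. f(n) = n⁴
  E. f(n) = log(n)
E < A < B < D < C

Comparing growth rates:
E = log(n) is O(log n)
A = √n is O(√n)
B = n log(n) is O(n log n)
D = n⁴ is O(n⁴)
C = eⁿ is O(eⁿ)

Therefore, the order from slowest to fastest is: E < A < B < D < C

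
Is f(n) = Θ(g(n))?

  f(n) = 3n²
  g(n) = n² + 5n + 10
True

f(n) = 3n² and g(n) = n² + 5n + 10 are both O(n²).
Since they have the same asymptotic growth rate, f(n) = Θ(g(n)) is true.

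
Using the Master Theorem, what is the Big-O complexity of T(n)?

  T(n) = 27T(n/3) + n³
Θ(n³ log n)

Master Theorem: a = 27, b = 3, f(n) = n³.
Compute the critical exponent d = log₃(27) = 3.
Compare f(n) = Θ(n³) against n^d:
  k = 3 = d, so f(n) = Θ(n^d) — Case 2.
  Work is balanced across levels: T(n) = Θ(n^d log n) = Θ(n³ log n).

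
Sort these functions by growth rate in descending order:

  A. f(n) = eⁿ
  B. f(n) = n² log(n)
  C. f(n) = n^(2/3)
A > B > C

Comparing growth rates:
A = eⁿ is O(eⁿ)
B = n² log(n) is O(n² log n)
C = n^(2/3) is O(n^(2/3))

Therefore, the order from fastest to slowest is: A > B > C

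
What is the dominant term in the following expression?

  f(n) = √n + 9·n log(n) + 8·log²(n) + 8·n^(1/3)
9·n log(n)

Looking at each term:
  - √n is O(√n)
  - 9·n log(n) is O(n log n)
  - 8·log²(n) is O(log² n)
  - 8·n^(1/3) is O(n^(1/3))

The term 9·n log(n) (O(n log n)) grows fastest and dominates all others.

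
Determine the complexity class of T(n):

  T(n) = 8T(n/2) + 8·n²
Θ(n³)

Master Theorem: a = 8, b = 2, f(n) = 8·n².
Compute the critical exponent d = log₂(8) = 3.
Compare f(n) = Θ(n²) against n^d:
  k = 2 < d = 3, so f(n) = O(n^(d-ε)) — Case 1.
  The recursion cost dominates: T(n) = Θ(n^d) = Θ(n³).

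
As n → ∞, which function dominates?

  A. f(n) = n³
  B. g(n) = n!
B

f(n) = n³ is O(n³), while g(n) = n! is O(n!).
Since O(n!) grows faster than O(n³), g(n) dominates.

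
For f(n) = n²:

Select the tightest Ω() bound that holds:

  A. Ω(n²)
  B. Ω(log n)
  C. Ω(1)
A

f(n) = n² is Ω(n²).
All listed options are valid Big-Ω bounds (lower bounds),
but Ω(n²) is the tightest (largest valid bound).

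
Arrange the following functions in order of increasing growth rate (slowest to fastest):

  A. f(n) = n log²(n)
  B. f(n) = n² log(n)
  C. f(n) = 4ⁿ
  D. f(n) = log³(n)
D < A < B < C

Comparing growth rates:
D = log³(n) is O(log³ n)
A = n log²(n) is O(n log² n)
B = n² log(n) is O(n² log n)
C = 4ⁿ is O(4ⁿ)

Therefore, the order from slowest to fastest is: D < A < B < C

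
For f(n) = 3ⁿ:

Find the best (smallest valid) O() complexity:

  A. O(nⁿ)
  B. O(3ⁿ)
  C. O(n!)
B

f(n) = 3ⁿ is O(3ⁿ).
All listed options are valid Big-O bounds (upper bounds),
but O(3ⁿ) is the tightest (smallest valid bound).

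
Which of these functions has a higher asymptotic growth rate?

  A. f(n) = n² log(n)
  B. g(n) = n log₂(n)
A

f(n) = n² log(n) is O(n² log n), while g(n) = n log₂(n) is O(n log n).
Since O(n² log n) grows faster than O(n log n), f(n) dominates.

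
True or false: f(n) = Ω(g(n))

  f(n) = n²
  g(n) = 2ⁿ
False

f(n) = n² is O(n²), and g(n) = 2ⁿ is O(2ⁿ).
Since O(n²) grows slower than O(2ⁿ), f(n) = Ω(g(n)) is false.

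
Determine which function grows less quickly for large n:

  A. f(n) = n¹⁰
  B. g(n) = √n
B

f(n) = n¹⁰ is O(n¹⁰), while g(n) = √n is O(√n).
Since O(√n) grows slower than O(n¹⁰), g(n) is dominated.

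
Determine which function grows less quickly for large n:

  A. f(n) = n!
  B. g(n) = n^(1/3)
B

f(n) = n! is O(n!), while g(n) = n^(1/3) is O(n^(1/3)).
Since O(n^(1/3)) grows slower than O(n!), g(n) is dominated.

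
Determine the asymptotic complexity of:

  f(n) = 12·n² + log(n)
O(n²)

The dominant term in 12·n² + log(n) is 12·n², which is Θ(n²).
Lower-order terms (log(n)) are asymptotically negligible.
Constants are absorbed, so the tightest bound is O(n²).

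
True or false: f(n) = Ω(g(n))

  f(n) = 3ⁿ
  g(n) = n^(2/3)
True

f(n) = 3ⁿ is O(3ⁿ), and g(n) = n^(2/3) is O(n^(2/3)).
Since O(3ⁿ) grows at least as fast as O(n^(2/3)), f(n) = Ω(g(n)) is true.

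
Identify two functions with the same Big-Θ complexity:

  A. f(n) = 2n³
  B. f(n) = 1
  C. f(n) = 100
B and C

Examining each function:
  A. 2n³ is O(n³)
  B. 1 is O(1)
  C. 100 is O(1)

Functions B and C both have the same complexity class.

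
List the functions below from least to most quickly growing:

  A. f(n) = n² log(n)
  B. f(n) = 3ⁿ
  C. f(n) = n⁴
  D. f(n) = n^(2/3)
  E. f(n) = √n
E < D < A < C < B

Comparing growth rates:
E = √n is O(√n)
D = n^(2/3) is O(n^(2/3))
A = n² log(n) is O(n² log n)
C = n⁴ is O(n⁴)
B = 3ⁿ is O(3ⁿ)

Therefore, the order from slowest to fastest is: E < D < A < C < B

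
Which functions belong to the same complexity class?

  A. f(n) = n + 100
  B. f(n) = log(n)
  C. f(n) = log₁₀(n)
B and C

Examining each function:
  A. n + 100 is O(n)
  B. log(n) is O(log n)
  C. log₁₀(n) is O(log n)

Functions B and C both have the same complexity class.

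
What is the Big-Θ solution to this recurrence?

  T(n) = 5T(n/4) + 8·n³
Θ(n³)

Master Theorem: a = 5, b = 4, f(n) = 8·n³.
Compute the critical exponent d = log₄(5) = 1.161.
Compare f(n) = Θ(n³) against n^d:
  k = 3 > d = 1.161, so f(n) = Ω(n^(d+ε)) — Case 3.
  Regularity: a·(n/b)^3/n^3 = a/b^3 = 5/64 < 1 ✓.
  The top-level work dominates: T(n) = Θ(f(n)) = Θ(n³).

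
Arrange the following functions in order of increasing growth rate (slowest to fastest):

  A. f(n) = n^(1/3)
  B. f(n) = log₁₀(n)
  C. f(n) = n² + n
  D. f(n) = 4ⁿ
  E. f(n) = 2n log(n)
B < A < E < C < D

Comparing growth rates:
B = log₁₀(n) is O(log n)
A = n^(1/3) is O(n^(1/3))
E = 2n log(n) is O(n log n)
C = n² + n is O(n²)
D = 4ⁿ is O(4ⁿ)

Therefore, the order from slowest to fastest is: B < A < E < C < D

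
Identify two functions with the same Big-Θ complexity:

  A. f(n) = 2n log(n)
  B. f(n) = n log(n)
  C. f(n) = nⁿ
A and B

Examining each function:
  A. 2n log(n) is O(n log n)
  B. n log(n) is O(n log n)
  C. nⁿ is O(nⁿ)

Functions A and B both have the same complexity class.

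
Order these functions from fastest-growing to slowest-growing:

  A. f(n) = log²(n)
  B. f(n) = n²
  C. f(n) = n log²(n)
B > C > A

Comparing growth rates:
B = n² is O(n²)
C = n log²(n) is O(n log² n)
A = log²(n) is O(log² n)

Therefore, the order from fastest to slowest is: B > C > A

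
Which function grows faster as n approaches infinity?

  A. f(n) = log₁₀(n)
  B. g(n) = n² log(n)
B

f(n) = log₁₀(n) is O(log n), while g(n) = n² log(n) is O(n² log n).
Since O(n² log n) grows faster than O(log n), g(n) dominates.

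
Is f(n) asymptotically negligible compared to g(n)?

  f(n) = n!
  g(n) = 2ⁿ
False

f(n) = n! is O(n!), and g(n) = 2ⁿ is O(2ⁿ).
Since O(n!) grows faster than or equal to O(2ⁿ), f(n) = o(g(n)) is false.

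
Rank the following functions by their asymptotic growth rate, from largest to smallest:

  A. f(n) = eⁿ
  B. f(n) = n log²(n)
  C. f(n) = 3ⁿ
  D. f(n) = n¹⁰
C > A > D > B

Comparing growth rates:
C = 3ⁿ is O(3ⁿ)
A = eⁿ is O(eⁿ)
D = n¹⁰ is O(n¹⁰)
B = n log²(n) is O(n log² n)

Therefore, the order from fastest to slowest is: C > A > D > B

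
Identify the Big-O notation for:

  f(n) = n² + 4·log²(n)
O(n²)

The dominant term in n² + 4·log²(n) is n², which is Θ(n²).
Lower-order terms (4·log²(n)) are asymptotically negligible.
Constants are absorbed, so the tightest bound is O(n²).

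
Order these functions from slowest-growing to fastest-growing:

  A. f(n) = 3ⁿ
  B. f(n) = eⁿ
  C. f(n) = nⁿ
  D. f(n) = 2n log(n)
D < B < A < C

Comparing growth rates:
D = 2n log(n) is O(n log n)
B = eⁿ is O(eⁿ)
A = 3ⁿ is O(3ⁿ)
C = nⁿ is O(nⁿ)

Therefore, the order from slowest to fastest is: D < B < A < C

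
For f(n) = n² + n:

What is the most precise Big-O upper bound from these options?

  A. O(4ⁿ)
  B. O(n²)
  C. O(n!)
B

f(n) = n² + n is O(n²).
All listed options are valid Big-O bounds (upper bounds),
but O(n²) is the tightest (smallest valid bound).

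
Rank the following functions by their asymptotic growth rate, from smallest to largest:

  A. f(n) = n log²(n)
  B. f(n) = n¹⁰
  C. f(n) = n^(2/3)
C < A < B

Comparing growth rates:
C = n^(2/3) is O(n^(2/3))
A = n log²(n) is O(n log² n)
B = n¹⁰ is O(n¹⁰)

Therefore, the order from slowest to fastest is: C < A < B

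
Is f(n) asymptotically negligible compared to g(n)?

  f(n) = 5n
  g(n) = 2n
False

f(n) = 5n is O(n), and g(n) = 2n is O(n).
Since they have the same growth rate, f(n) = o(g(n)) is false.
(f = o(g) requires f to grow strictly slower, not equal.)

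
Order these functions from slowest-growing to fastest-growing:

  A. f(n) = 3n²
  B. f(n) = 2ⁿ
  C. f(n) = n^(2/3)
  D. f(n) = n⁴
C < A < D < B

Comparing growth rates:
C = n^(2/3) is O(n^(2/3))
A = 3n² is O(n²)
D = n⁴ is O(n⁴)
B = 2ⁿ is O(2ⁿ)

Therefore, the order from slowest to fastest is: C < A < D < B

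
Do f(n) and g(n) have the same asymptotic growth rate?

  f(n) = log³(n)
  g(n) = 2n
False

f(n) = log³(n) is O(log³ n), and g(n) = 2n is O(n).
Since they have different growth rates, f(n) = Θ(g(n)) is false.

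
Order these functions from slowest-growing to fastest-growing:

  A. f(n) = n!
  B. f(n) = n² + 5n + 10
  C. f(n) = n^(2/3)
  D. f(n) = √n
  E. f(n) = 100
E < D < C < B < A

Comparing growth rates:
E = 100 is O(1)
D = √n is O(√n)
C = n^(2/3) is O(n^(2/3))
B = n² + 5n + 10 is O(n²)
A = n! is O(n!)

Therefore, the order from slowest to fastest is: E < D < C < B < A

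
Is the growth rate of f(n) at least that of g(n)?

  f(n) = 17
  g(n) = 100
True

f(n) = 17 and g(n) = 100 are both O(1).
Big-Ω permits equal growth rates (f ≥ c·g for some c > 0), so f(n) = Ω(g(n)) is true.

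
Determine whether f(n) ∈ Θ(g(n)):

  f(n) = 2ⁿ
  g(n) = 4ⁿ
False

f(n) = 2ⁿ is O(2ⁿ), and g(n) = 4ⁿ is O(4ⁿ).
Since they have different growth rates, f(n) = Θ(g(n)) is false.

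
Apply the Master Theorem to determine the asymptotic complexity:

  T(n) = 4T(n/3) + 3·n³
Θ(n³)

Master Theorem: a = 4, b = 3, f(n) = 3·n³.
Compute the critical exponent d = log₃(4) = 1.262.
Compare f(n) = Θ(n³) against n^d:
  k = 3 > d = 1.262, so f(n) = Ω(n^(d+ε)) — Case 3.
  Regularity: a·(n/b)^3/n^3 = a/b^3 = 4/27 < 1 ✓.
  The top-level work dominates: T(n) = Θ(f(n)) = Θ(n³).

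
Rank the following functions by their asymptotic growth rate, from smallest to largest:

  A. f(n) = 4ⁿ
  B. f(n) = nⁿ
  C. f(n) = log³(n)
C < A < B

Comparing growth rates:
C = log³(n) is O(log³ n)
A = 4ⁿ is O(4ⁿ)
B = nⁿ is O(nⁿ)

Therefore, the order from slowest to fastest is: C < A < B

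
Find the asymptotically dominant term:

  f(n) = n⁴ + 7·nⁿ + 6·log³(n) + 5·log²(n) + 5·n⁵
7·nⁿ

Looking at each term:
  - n⁴ is O(n⁴)
  - 7·nⁿ is O(nⁿ)
  - 6·log³(n) is O(log³ n)
  - 5·log²(n) is O(log² n)
  - 5·n⁵ is O(n⁵)

The term 7·nⁿ (O(nⁿ)) grows fastest and dominates all others.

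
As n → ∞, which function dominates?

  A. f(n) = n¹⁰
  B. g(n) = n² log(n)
A

f(n) = n¹⁰ is O(n¹⁰), while g(n) = n² log(n) is O(n² log n).
Since O(n¹⁰) grows faster than O(n² log n), f(n) dominates.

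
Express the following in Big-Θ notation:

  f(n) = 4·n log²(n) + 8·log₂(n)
Θ(n log² n)

Order the terms by growth rate: 8·log₂(n) ≺ 4·n log²(n).
The fastest-growing term 4·n log²(n) dominates as n → ∞; dropping its constant factor gives Θ(n log² n).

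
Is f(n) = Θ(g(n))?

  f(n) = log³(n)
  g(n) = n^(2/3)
False

f(n) = log³(n) is O(log³ n), and g(n) = n^(2/3) is O(n^(2/3)).
Since they have different growth rates, f(n) = Θ(g(n)) is false.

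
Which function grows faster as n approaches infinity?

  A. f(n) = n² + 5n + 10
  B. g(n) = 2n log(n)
A

f(n) = n² + 5n + 10 is O(n²), while g(n) = 2n log(n) is O(n log n).
Since O(n²) grows faster than O(n log n), f(n) dominates.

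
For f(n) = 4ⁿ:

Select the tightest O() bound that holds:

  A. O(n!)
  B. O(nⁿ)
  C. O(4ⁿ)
C

f(n) = 4ⁿ is O(4ⁿ).
All listed options are valid Big-O bounds (upper bounds),
but O(4ⁿ) is the tightest (smallest valid bound).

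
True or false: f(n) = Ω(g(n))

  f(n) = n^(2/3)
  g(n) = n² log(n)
False

f(n) = n^(2/3) is O(n^(2/3)), and g(n) = n² log(n) is O(n² log n).
Since O(n^(2/3)) grows slower than O(n² log n), f(n) = Ω(g(n)) is false.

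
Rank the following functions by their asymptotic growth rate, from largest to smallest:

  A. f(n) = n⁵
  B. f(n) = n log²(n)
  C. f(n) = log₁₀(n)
A > B > C

Comparing growth rates:
A = n⁵ is O(n⁵)
B = n log²(n) is O(n log² n)
C = log₁₀(n) is O(log n)

Therefore, the order from fastest to slowest is: A > B > C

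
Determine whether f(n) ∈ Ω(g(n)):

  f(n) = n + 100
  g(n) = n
True

f(n) = n + 100 and g(n) = n are both O(n).
Big-Ω permits equal growth rates (f ≥ c·g for some c > 0), so f(n) = Ω(g(n)) is true.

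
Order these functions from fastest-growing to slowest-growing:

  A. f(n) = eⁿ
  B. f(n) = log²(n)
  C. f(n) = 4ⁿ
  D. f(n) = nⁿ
D > C > A > B

Comparing growth rates:
D = nⁿ is O(nⁿ)
C = 4ⁿ is O(4ⁿ)
A = eⁿ is O(eⁿ)
B = log²(n) is O(log² n)

Therefore, the order from fastest to slowest is: D > C > A > B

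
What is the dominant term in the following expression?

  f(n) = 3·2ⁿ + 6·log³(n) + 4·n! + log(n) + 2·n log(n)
4·n!

Looking at each term:
  - 3·2ⁿ is O(2ⁿ)
  - 6·log³(n) is O(log³ n)
  - 4·n! is O(n!)
  - log(n) is O(log n)
  - 2·n log(n) is O(n log n)

The term 4·n! (O(n!)) grows fastest and dominates all others.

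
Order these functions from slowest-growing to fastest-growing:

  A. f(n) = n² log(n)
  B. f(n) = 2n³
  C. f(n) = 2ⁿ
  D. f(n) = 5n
D < A < B < C

Comparing growth rates:
D = 5n is O(n)
A = n² log(n) is O(n² log n)
B = 2n³ is O(n³)
C = 2ⁿ is O(2ⁿ)

Therefore, the order from slowest to fastest is: D < A < B < C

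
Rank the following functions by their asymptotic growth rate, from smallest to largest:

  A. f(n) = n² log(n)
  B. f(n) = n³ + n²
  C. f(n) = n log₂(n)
C < A < B

Comparing growth rates:
C = n log₂(n) is O(n log n)
A = n² log(n) is O(n² log n)
B = n³ + n² is O(n³)

Therefore, the order from slowest to fastest is: C < A < B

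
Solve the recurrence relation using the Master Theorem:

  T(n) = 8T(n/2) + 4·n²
Θ(n³)

Master Theorem: a = 8, b = 2, f(n) = 4·n².
Compute the critical exponent d = log₂(8) = 3.
Compare f(n) = Θ(n²) against n^d:
  k = 2 < d = 3, so f(n) = O(n^(d-ε)) — Case 1.
  The recursion cost dominates: T(n) = Θ(n^d) = Θ(n³).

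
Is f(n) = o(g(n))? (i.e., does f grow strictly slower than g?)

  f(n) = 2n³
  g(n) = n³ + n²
False

f(n) = 2n³ is O(n³), and g(n) = n³ + n² is O(n³).
Since they have the same growth rate, f(n) = o(g(n)) is false.
(f = o(g) requires f to grow strictly slower, not equal.)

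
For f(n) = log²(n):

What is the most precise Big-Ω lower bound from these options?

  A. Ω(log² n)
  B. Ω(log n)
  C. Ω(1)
A

f(n) = log²(n) is Ω(log² n).
All listed options are valid Big-Ω bounds (lower bounds),
but Ω(log² n) is the tightest (largest valid bound).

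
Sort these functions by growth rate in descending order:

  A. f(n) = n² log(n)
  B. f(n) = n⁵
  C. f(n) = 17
B > A > C

Comparing growth rates:
B = n⁵ is O(n⁵)
A = n² log(n) is O(n² log n)
C = 17 is O(1)

Therefore, the order from fastest to slowest is: B > A > C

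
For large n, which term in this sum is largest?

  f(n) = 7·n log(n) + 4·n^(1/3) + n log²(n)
n log²(n)

Looking at each term:
  - 7·n log(n) is O(n log n)
  - 4·n^(1/3) is O(n^(1/3))
  - n log²(n) is O(n log² n)

The term n log²(n) (O(n log² n)) grows fastest and dominates all others.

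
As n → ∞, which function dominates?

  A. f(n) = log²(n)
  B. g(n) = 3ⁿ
B

f(n) = log²(n) is O(log² n), while g(n) = 3ⁿ is O(3ⁿ).
Since O(3ⁿ) grows faster than O(log² n), g(n) dominates.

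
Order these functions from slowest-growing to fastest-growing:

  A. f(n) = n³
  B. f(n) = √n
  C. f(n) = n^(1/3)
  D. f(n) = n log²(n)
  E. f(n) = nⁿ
C < B < D < A < E

Comparing growth rates:
C = n^(1/3) is O(n^(1/3))
B = √n is O(√n)
D = n log²(n) is O(n log² n)
A = n³ is O(n³)
E = nⁿ is O(nⁿ)

Therefore, the order from slowest to fastest is: C < B < D < A < E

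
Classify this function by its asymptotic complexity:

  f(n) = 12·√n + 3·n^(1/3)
O(√n)

The dominant term in 12·√n + 3·n^(1/3) is 12·√n, which is Θ(√n).
Lower-order terms (3·n^(1/3)) are asymptotically negligible.
Constants are absorbed, so the tightest bound is O(√n).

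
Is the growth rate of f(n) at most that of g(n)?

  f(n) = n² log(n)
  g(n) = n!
True

f(n) = n² log(n) is O(n² log n), and g(n) = n! is O(n!).
Since O(n² log n) ⊆ O(n!) (f grows no faster than g), f(n) = O(g(n)) is true.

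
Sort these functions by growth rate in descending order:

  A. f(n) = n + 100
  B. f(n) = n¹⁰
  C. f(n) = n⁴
B > C > A

Comparing growth rates:
B = n¹⁰ is O(n¹⁰)
C = n⁴ is O(n⁴)
A = n + 100 is O(n)

Therefore, the order from fastest to slowest is: B > C > A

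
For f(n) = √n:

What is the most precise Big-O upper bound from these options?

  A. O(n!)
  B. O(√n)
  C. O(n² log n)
B

f(n) = √n is O(√n).
All listed options are valid Big-O bounds (upper bounds),
but O(√n) is the tightest (smallest valid bound).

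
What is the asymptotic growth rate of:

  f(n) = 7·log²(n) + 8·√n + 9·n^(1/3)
Θ(√n)

Order the terms by growth rate: 7·log²(n) ≺ 9·n^(1/3) ≺ 8·√n.
The fastest-growing term 8·√n dominates as n → ∞; dropping its constant factor gives Θ(√n).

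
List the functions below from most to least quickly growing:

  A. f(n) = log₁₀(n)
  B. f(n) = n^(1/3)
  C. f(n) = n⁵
C > B > A

Comparing growth rates:
C = n⁵ is O(n⁵)
B = n^(1/3) is O(n^(1/3))
A = log₁₀(n) is O(log n)

Therefore, the order from fastest to slowest is: C > B > A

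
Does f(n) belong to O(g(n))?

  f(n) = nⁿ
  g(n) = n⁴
False

f(n) = nⁿ is O(nⁿ), and g(n) = n⁴ is O(n⁴).
Since O(nⁿ) grows faster than O(n⁴), f(n) = O(g(n)) is false.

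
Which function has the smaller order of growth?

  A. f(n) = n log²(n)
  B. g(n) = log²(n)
B

f(n) = n log²(n) is O(n log² n), while g(n) = log²(n) is O(log² n).
Since O(log² n) grows slower than O(n log² n), g(n) is dominated.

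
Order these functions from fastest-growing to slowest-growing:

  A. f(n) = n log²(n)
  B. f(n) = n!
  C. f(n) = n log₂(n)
B > A > C

Comparing growth rates:
B = n! is O(n!)
A = n log²(n) is O(n log² n)
C = n log₂(n) is O(n log n)

Therefore, the order from fastest to slowest is: B > A > C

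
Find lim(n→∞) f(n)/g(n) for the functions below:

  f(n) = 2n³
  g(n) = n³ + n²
2

Since 2n³ and n³ + n² have the same growth rate (O(n³)),
the ratio converges to a constant: 2.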